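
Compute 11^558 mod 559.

532

11^1 ≡ 11 (mod 559)
11^2 ≡ 11^2 = 121 ≡ 121 (mod 559)
11^4 ≡ 121^2 = 14641 ≡ 107 (mod 559)
11^8 ≡ 107^2 = 11449 ≡ 269 (mod 559)
11^16 ≡ 269^2 = 72361 ≡ 250 (mod 559)
11^32 ≡ 250^2 = 62500 ≡ 451 (mod 559)
11^64 ≡ 451^2 = 203401 ≡ 484 (mod 559)
11^128 ≡ 484^2 = 234256 ≡ 35 (mod 559)
11^256 ≡ 35^2 = 1225 ≡ 107 (mod 559)
11^512 ≡ 107^2 = 11449 ≡ 269 (mod 559)
558 = 512 + 32 + 8 + 4 + 2 in binary powers of 2.
So 11^558 ≡ 269 · 451 · 269 · 107 · 121 ≡ 532 (mod 559).
Since 532 ≠ 1, base 11 is a Fermat witness: 559 is composite.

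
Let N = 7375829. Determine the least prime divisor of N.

67

7375829 is odd.
Digit sum 41, not divisible by 3.
Ends in 9: not divisible by 5.
7: 7375829 = 7·1053689 + 6
11: 7375829 = 11·670529 + 10
13: 7375829 = 13·567371 + 6
17: 7375829 = 17·433872 + 5
19: 7375829 = 19·388201 + 10
23: 7375829 = 23·320688 + 5
29: 7375829 = 29·254338 + 27
31: 7375829 = 31·237929 + 30
37: 7375829 = 37·199346 + 27
41: 7375829 = 41·179898 + 11
43: 7375829 = 43·171530 + 39
47: 7375829 = 47·156932 + 25
53: 7375829 = 53·139166 + 31
59: 7375829 = 59·125014 + 3
61: 7375829 = 61·120915 + 14
67: 7375829 = 67·110087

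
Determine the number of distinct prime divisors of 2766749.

3

2766749 = 37^2 · 2021
2021 = 43 · 47
2766749 = 37^2 · 43 · 47, which has 3 distinct prime factors.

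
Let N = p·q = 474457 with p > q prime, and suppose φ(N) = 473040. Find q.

φ(n) = (p−1)(q−1) = n − (p+q) + 1, so p + q = 474457 − 473040 + 1 = 1418.
p and q are the roots of t² − 1418t + 474457 = 0.
Discriminant: 1418² − 4·474457 = 2010724 − 1897828 = 112896; √112896 = 336.
q = (1418 − 336)/2 = 541, p = (1418 + 336)/2 = 877.
Check: 541 · 877 = 474457.

541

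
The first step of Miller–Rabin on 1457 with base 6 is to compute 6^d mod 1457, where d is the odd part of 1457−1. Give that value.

1277

1457 − 1 = 1456 = 2^4 · 91, so d = 91.
6^1 ≡ 6 (mod 1457)
6^2 ≡ 6^2 = 36 ≡ 36 (mod 1457)
6^4 ≡ 36^2 = 1296 ≡ 1296 (mod 1457)
6^8 ≡ 1296^2 = 1679616 ≡ 1152 (mod 1457)
6^16 ≡ 1152^2 = 1327104 ≡ 1234 (mod 1457)
6^32 ≡ 1234^2 = 1522756 ≡ 191 (mod 1457)
6^64 ≡ 191^2 = 36481 ≡ 56 (mod 1457)
91 = 64 + 16 + 8 + 2 + 1 in binary powers of 2.
So 6^91 ≡ 56 · 1234 · 1152 · 36 · 6 ≡ 1277 (mod 1457).
Squaring chain: 1277 → 346 → 242 → 284; never reaches −1, so base 6 is a Miller–Rabin witness that 1457 is composite.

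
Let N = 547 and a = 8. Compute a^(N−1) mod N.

8^1 ≡ 8 (mod 547)
8^2 ≡ 8^2 = 64 ≡ 64 (mod 547)
8^4 ≡ 64^2 = 4096 ≡ 267 (mod 547)
8^8 ≡ 267^2 = 71289 ≡ 179 (mod 547)
8^16 ≡ 179^2 = 32041 ≡ 315 (mod 547)
8^32 ≡ 315^2 = 99225 ≡ 218 (mod 547)
8^64 ≡ 218^2 = 47524 ≡ 482 (mod 547)
8^128 ≡ 482^2 = 232324 ≡ 396 (mod 547)
8^256 ≡ 396^2 = 156816 ≡ 374 (mod 547)
8^512 ≡ 374^2 = 139876 ≡ 391 (mod 547)
546 = 512 + 32 + 2 in binary powers of 2.
So 8^546 ≡ 391 · 218 · 64 ≡ 1 (mod 547).
Since the result is 1, base 8 gives no evidence that 547 is composite.

1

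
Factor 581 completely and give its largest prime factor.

581 = 7 · 83
83 is prime.
So 581 = 7 · 83; the largest prime factor is 83.

83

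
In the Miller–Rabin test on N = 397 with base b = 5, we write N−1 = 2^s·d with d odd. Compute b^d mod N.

334

397 − 1 = 396 = 2^2 · 99, so d = 99.
5^1 ≡ 5 (mod 397)
5^2 ≡ 5^2 = 25 ≡ 25 (mod 397)
5^4 ≡ 25^2 = 625 ≡ 228 (mod 397)
5^8 ≡ 228^2 = 51984 ≡ 374 (mod 397)
5^16 ≡ 374^2 = 139876 ≡ 132 (mod 397)
5^32 ≡ 132^2 = 17424 ≡ 353 (mod 397)
5^64 ≡ 353^2 = 124609 ≡ 348 (mod 397)
99 = 64 + 32 + 2 + 1 in binary powers of 2.
So 5^99 ≡ 348 · 353 · 25 · 5 ≡ 334 (mod 397).
Squaring chain: 334 → 396; reaches −1, so base 5 does not prove 397 composite.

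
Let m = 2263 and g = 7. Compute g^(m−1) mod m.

1287

7^1 ≡ 7 (mod 2263)
7^2 ≡ 7^2 = 49 ≡ 49 (mod 2263)
7^4 ≡ 49^2 = 2401 ≡ 138 (mod 2263)
7^8 ≡ 138^2 = 19044 ≡ 940 (mod 2263)
7^16 ≡ 940^2 = 883600 ≡ 1030 (mod 2263)
7^32 ≡ 1030^2 = 1060900 ≡ 1816 (mod 2263)
7^64 ≡ 1816^2 = 3297856 ≡ 665 (mod 2263)
7^128 ≡ 665^2 = 442225 ≡ 940 (mod 2263)
7^256 ≡ 940^2 = 883600 ≡ 1030 (mod 2263)
7^512 ≡ 1030^2 = 1060900 ≡ 1816 (mod 2263)
7^1024 ≡ 1816^2 = 3297856 ≡ 665 (mod 2263)
7^2048 ≡ 665^2 = 442225 ≡ 940 (mod 2263)
2262 = 2048 + 128 + 64 + 16 + 4 + 2 in binary powers of 2.
So 7^2262 ≡ 940 · 940 · 665 · 1030 · 138 · 49 ≡ 1287 (mod 2263).
Since 1287 ≠ 1, base 7 is a Fermat witness: 2263 is composite.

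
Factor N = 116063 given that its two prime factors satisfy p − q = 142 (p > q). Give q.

Since p = q + 142, we have 116063 = q(q + 142), so q² + 142q − 116063 = 0.
Discriminant: 142² + 4·116063 = 20164 + 464252 = 484416; √484416 = 696.
q = (−142 + 696)/2 = 277, and p = q + 142 = 419.
Check: 277 · 419 = 116063.

277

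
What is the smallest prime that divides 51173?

51173 is odd.
Digit sum 17, not divisible by 3.
Ends in 3: not divisible by 5.
7: 51173 = 7·7310 + 3
11: 51173 = 11·4652 + 1
13: 51173 = 13·3936 + 5
17: 51173 = 17·3010 + 3
19: 51173 = 19·2693 + 6
23: 51173 = 23·2224 + 21
29: 51173 = 29·1764 + 17
31: 51173 = 31·1650 + 23
37: 51173 = 37·1383 + 2
41: 51173 = 41·1248 + 5
43: 51173 = 43·1190 + 3
47: 51173 = 47·1088 + 37
53: 51173 = 53·965 + 28
59: 51173 = 59·867 + 20
61: 51173 = 61·838 + 55
67: 51173 = 67·763 + 52
71: 51173 = 71·720 + 53
73: 51173 = 73·701

73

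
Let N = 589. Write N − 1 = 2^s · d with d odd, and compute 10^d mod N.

589 − 1 = 588 = 2^2 · 147, so d = 147.
10^1 ≡ 10 (mod 589)
10^2 ≡ 10^2 = 100 ≡ 100 (mod 589)
10^4 ≡ 100^2 = 10000 ≡ 576 (mod 589)
10^8 ≡ 576^2 = 331776 ≡ 169 (mod 589)
10^16 ≡ 169^2 = 28561 ≡ 289 (mod 589)
10^32 ≡ 289^2 = 83521 ≡ 472 (mod 589)
10^64 ≡ 472^2 = 222784 ≡ 142 (mod 589)
10^128 ≡ 142^2 = 20164 ≡ 138 (mod 589)
147 = 128 + 16 + 2 + 1 in binary powers of 2.
So 10^147 ≡ 138 · 289 · 100 · 10 ≡ 221 (mod 589).
Squaring chain: 221 → 543; never reaches −1, so base 10 is a Miller–Rabin witness that 589 is composite.

221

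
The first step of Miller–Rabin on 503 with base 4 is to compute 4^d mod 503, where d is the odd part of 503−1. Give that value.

503 − 1 = 502 = 2^1 · 251, so d = 251.
4^1 ≡ 4 (mod 503)
4^2 ≡ 4^2 = 16 ≡ 16 (mod 503)
4^4 ≡ 16^2 = 256 ≡ 256 (mod 503)
4^8 ≡ 256^2 = 65536 ≡ 146 (mod 503)
4^16 ≡ 146^2 = 21316 ≡ 190 (mod 503)
4^32 ≡ 190^2 = 36100 ≡ 387 (mod 503)
4^64 ≡ 387^2 = 149769 ≡ 378 (mod 503)
4^128 ≡ 378^2 = 142884 ≡ 32 (mod 503)
251 = 128 + 64 + 32 + 16 + 8 + 2 + 1 in binary powers of 2.
So 4^251 ≡ 32 · 378 · 387 · 190 · 146 · 16 · 4 ≡ 1 (mod 503).
Since 4^d ≡ 1 (mod 503), base 4 does not prove 503 composite.

1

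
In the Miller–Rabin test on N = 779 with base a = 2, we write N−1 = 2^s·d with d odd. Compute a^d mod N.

471

779 − 1 = 778 = 2^1 · 389, so d = 389.
2^1 ≡ 2 (mod 779)
2^2 ≡ 2^2 = 4 ≡ 4 (mod 779)
2^4 ≡ 4^2 = 16 ≡ 16 (mod 779)
2^8 ≡ 16^2 = 256 ≡ 256 (mod 779)
2^16 ≡ 256^2 = 65536 ≡ 100 (mod 779)
2^32 ≡ 100^2 = 10000 ≡ 652 (mod 779)
2^64 ≡ 652^2 = 425104 ≡ 549 (mod 779)
2^128 ≡ 549^2 = 301401 ≡ 707 (mod 779)
2^256 ≡ 707^2 = 499849 ≡ 510 (mod 779)
389 = 256 + 128 + 4 + 1 in binary powers of 2.
So 2^389 ≡ 510 · 707 · 16 · 2 ≡ 471 (mod 779).
Squaring chain: 471; never reaches −1, so base 2 is a Miller–Rabin witness that 779 is composite.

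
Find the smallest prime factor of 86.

2

86 is even: 2 divides it.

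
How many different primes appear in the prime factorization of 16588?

16588 = 2^2 · 4147
4147 = 11 · 377
377 = 13 · 29
16588 = 2^2 · 11 · 13 · 29, which has 4 distinct prime factors.

4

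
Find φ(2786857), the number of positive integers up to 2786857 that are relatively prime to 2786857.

Factor: 2786857 = 89 · 173 · 181.
φ(2786857) = (89−1) · (173−1) · (181−1) = 88 · 172 · 180 = 2724480.

2724480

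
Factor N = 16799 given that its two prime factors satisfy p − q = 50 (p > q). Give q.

Since p = q + 50, we have 16799 = q(q + 50), so q² + 50q − 16799 = 0.
Discriminant: 50² + 4·16799 = 2500 + 67196 = 69696; √69696 = 264.
q = (−50 + 264)/2 = 107, and p = q + 50 = 157.
Check: 107 · 157 = 16799.

107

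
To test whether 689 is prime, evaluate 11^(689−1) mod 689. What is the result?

289

11^1 ≡ 11 (mod 689)
11^2 ≡ 11^2 = 121 ≡ 121 (mod 689)
11^4 ≡ 121^2 = 14641 ≡ 172 (mod 689)
11^8 ≡ 172^2 = 29584 ≡ 646 (mod 689)
11^16 ≡ 646^2 = 417316 ≡ 471 (mod 689)
11^32 ≡ 471^2 = 221841 ≡ 672 (mod 689)
11^64 ≡ 672^2 = 451584 ≡ 289 (mod 689)
11^128 ≡ 289^2 = 83521 ≡ 152 (mod 689)
11^256 ≡ 152^2 = 23104 ≡ 367 (mod 689)
11^512 ≡ 367^2 = 134689 ≡ 334 (mod 689)
688 = 512 + 128 + 32 + 16 in binary powers of 2.
So 11^688 ≡ 334 · 152 · 672 · 471 ≡ 289 (mod 689).
Since 289 ≠ 1, base 11 is a Fermat witness: 689 is composite.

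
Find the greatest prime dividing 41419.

41419 = 7 · 5917
5917 = 61 · 97
97 is prime.
So 41419 = 7 · 61 · 97; the largest prime factor is 97.

97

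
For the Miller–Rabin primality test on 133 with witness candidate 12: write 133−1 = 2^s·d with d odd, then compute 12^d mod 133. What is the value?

132

133 − 1 = 132 = 2^2 · 33, so d = 33.
12^1 ≡ 12 (mod 133)
12^2 ≡ 12^2 = 144 ≡ 11 (mod 133)
12^4 ≡ 11^2 = 121 ≡ 121 (mod 133)
12^8 ≡ 121^2 = 14641 ≡ 11 (mod 133)
12^16 ≡ 11^2 = 121 ≡ 121 (mod 133)
12^32 ≡ 121^2 = 14641 ≡ 11 (mod 133)
33 = 32 + 1 in binary powers of 2.
So 12^33 ≡ 11 · 12 ≡ 132 (mod 133).
Since 12^d ≡ 132 (mod 133), base 12 does not prove 133 composite.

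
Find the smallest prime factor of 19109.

97

19109 is odd.
Digit sum 20, not divisible by 3.
Ends in 9: not divisible by 5.
7: 19109 = 7·2729 + 6
11: 19109 = 11·1737 + 2
13: 19109 = 13·1469 + 12
17: 19109 = 17·1124 + 1
19: 19109 = 19·1005 + 14
23: 19109 = 23·830 + 19
29: 19109 = 29·658 + 27
31: 19109 = 31·616 + 13
37: 19109 = 37·516 + 17
41: 19109 = 41·466 + 3
43: 19109 = 43·444 + 17
47: 19109 = 47·406 + 27
53: 19109 = 53·360 + 29
59: 19109 = 59·323 + 52
61: 19109 = 61·313 + 16
67: 19109 = 67·285 + 14
71: 19109 = 71·269 + 10
73: 19109 = 73·261 + 56
79: 19109 = 79·241 + 70
83: 19109 = 83·230 + 19
89: 19109 = 89·214 + 63
97: 19109 = 97·197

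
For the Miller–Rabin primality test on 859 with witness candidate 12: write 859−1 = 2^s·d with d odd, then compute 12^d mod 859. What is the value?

859 − 1 = 858 = 2^1 · 429, so d = 429.
12^1 ≡ 12 (mod 859)
12^2 ≡ 12^2 = 144 ≡ 144 (mod 859)
12^4 ≡ 144^2 = 20736 ≡ 120 (mod 859)
12^8 ≡ 120^2 = 14400 ≡ 656 (mod 859)
12^16 ≡ 656^2 = 430336 ≡ 836 (mod 859)
12^32 ≡ 836^2 = 698896 ≡ 529 (mod 859)
12^64 ≡ 529^2 = 279841 ≡ 666 (mod 859)
12^128 ≡ 666^2 = 443556 ≡ 312 (mod 859)
12^256 ≡ 312^2 = 97344 ≡ 277 (mod 859)
429 = 256 + 128 + 32 + 8 + 4 + 1 in binary powers of 2.
So 12^429 ≡ 277 · 312 · 529 · 656 · 120 · 12 ≡ 858 (mod 859).
Since 12^d ≡ 858 (mod 859), base 12 does not prove 859 composite.

858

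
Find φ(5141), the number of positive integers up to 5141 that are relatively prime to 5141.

4992

Factor: 5141 = 53 · 97.
φ(5141) = (53−1) · (97−1) = 52 · 96 = 4992.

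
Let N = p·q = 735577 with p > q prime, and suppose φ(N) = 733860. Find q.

φ(n) = (p−1)(q−1) = n − (p+q) + 1, so p + q = 735577 − 733860 + 1 = 1718.
p and q are the roots of t² − 1718t + 735577 = 0.
Discriminant: 1718² − 4·735577 = 2951524 − 2942308 = 9216; √9216 = 96.
q = (1718 − 96)/2 = 811, p = (1718 + 96)/2 = 907.
Check: 811 · 907 = 735577.

811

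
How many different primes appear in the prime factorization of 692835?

692835 = 3 · 230945
230945 = 5 · 46189
46189 = 11 · 4199
4199 = 13 · 323
323 = 17 · 19
692835 = 3 · 5 · 11 · 13 · 17 · 19, which has 6 distinct prime factors.

6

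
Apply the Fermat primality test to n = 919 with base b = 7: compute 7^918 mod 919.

1

7^1 ≡ 7 (mod 919)
7^2 ≡ 7^2 = 49 ≡ 49 (mod 919)
7^4 ≡ 49^2 = 2401 ≡ 563 (mod 919)
7^8 ≡ 563^2 = 316969 ≡ 833 (mod 919)
7^16 ≡ 833^2 = 693889 ≡ 44 (mod 919)
7^32 ≡ 44^2 = 1936 ≡ 98 (mod 919)
7^64 ≡ 98^2 = 9604 ≡ 414 (mod 919)
7^128 ≡ 414^2 = 171396 ≡ 462 (mod 919)
7^256 ≡ 462^2 = 213444 ≡ 236 (mod 919)
7^512 ≡ 236^2 = 55696 ≡ 556 (mod 919)
918 = 512 + 256 + 128 + 16 + 4 + 2 in binary powers of 2.
So 7^918 ≡ 556 · 236 · 462 · 44 · 563 · 49 ≡ 1 (mod 919).
Since the result is 1, base 7 gives no evidence that 919 is composite.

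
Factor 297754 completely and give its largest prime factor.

53

297754 = 2 · 148877
148877 = 53 · 2809
2809 = 53 · 53
53 = 53 · 1
So 297754 = 2 · 53^3; the largest prime factor is 53.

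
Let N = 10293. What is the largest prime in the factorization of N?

73

10293 = 3 · 3431
3431 = 47 · 73
73 is prime.
So 10293 = 3 · 47 · 73; the largest prime factor is 73.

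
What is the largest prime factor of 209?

19

209 = 11 · 19
19 is prime.
So 209 = 11 · 19; the largest prime factor is 19.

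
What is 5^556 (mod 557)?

5^1 ≡ 5 (mod 557)
5^2 ≡ 5^2 = 25 ≡ 25 (mod 557)
5^4 ≡ 25^2 = 625 ≡ 68 (mod 557)
5^8 ≡ 68^2 = 4624 ≡ 168 (mod 557)
5^16 ≡ 168^2 = 28224 ≡ 374 (mod 557)
5^32 ≡ 374^2 = 139876 ≡ 69 (mod 557)
5^64 ≡ 69^2 = 4761 ≡ 305 (mod 557)
5^128 ≡ 305^2 = 93025 ≡ 6 (mod 557)
5^256 ≡ 6^2 = 36 ≡ 36 (mod 557)
5^512 ≡ 36^2 = 1296 ≡ 182 (mod 557)
556 = 512 + 32 + 8 + 4 in binary powers of 2.
So 5^556 ≡ 182 · 69 · 168 · 68 ≡ 1 (mod 557).
Since the result is 1, base 5 gives no evidence that 557 is composite.

1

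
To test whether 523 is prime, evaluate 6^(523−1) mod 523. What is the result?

6^1 ≡ 6 (mod 523)
6^2 ≡ 6^2 = 36 ≡ 36 (mod 523)
6^4 ≡ 36^2 = 1296 ≡ 250 (mod 523)
6^8 ≡ 250^2 = 62500 ≡ 263 (mod 523)
6^16 ≡ 263^2 = 69169 ≡ 133 (mod 523)
6^32 ≡ 133^2 = 17689 ≡ 430 (mod 523)
6^64 ≡ 430^2 = 184900 ≡ 281 (mod 523)
6^128 ≡ 281^2 = 78961 ≡ 511 (mod 523)
6^256 ≡ 511^2 = 261121 ≡ 144 (mod 523)
6^512 ≡ 144^2 = 20736 ≡ 339 (mod 523)
522 = 512 + 8 + 2 in binary powers of 2.
So 6^522 ≡ 339 · 263 · 36 ≡ 1 (mod 523).
Since the result is 1, base 6 gives no evidence that 523 is composite.

1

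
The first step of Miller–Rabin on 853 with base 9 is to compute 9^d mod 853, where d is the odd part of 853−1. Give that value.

853 − 1 = 852 = 2^2 · 213, so d = 213.
9^1 ≡ 9 (mod 853)
9^2 ≡ 9^2 = 81 ≡ 81 (mod 853)
9^4 ≡ 81^2 = 6561 ≡ 590 (mod 853)
9^8 ≡ 590^2 = 348100 ≡ 76 (mod 853)
9^16 ≡ 76^2 = 5776 ≡ 658 (mod 853)
9^32 ≡ 658^2 = 432964 ≡ 493 (mod 853)
9^64 ≡ 493^2 = 243049 ≡ 797 (mod 853)
9^128 ≡ 797^2 = 635209 ≡ 577 (mod 853)
213 = 128 + 64 + 16 + 4 + 1 in binary powers of 2.
So 9^213 ≡ 577 · 797 · 658 · 590 · 9 ≡ 1 (mod 853).
Since 9^d ≡ 1 (mod 853), base 9 does not prove 853 composite.

1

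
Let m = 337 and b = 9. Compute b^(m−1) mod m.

9^1 ≡ 9 (mod 337)
9^2 ≡ 9^2 = 81 ≡ 81 (mod 337)
9^4 ≡ 81^2 = 6561 ≡ 158 (mod 337)
9^8 ≡ 158^2 = 24964 ≡ 26 (mod 337)
9^16 ≡ 26^2 = 676 ≡ 2 (mod 337)
9^32 ≡ 2^2 = 4 ≡ 4 (mod 337)
9^64 ≡ 4^2 = 16 ≡ 16 (mod 337)
9^128 ≡ 16^2 = 256 ≡ 256 (mod 337)
9^256 ≡ 256^2 = 65536 ≡ 158 (mod 337)
336 = 256 + 64 + 16 in binary powers of 2.
So 9^336 ≡ 158 · 16 · 2 ≡ 1 (mod 337).
Since the result is 1, base 9 gives no evidence that 337 is composite.

1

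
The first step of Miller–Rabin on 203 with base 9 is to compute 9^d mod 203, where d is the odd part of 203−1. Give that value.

203 − 1 = 202 = 2^1 · 101, so d = 101.
9^1 ≡ 9 (mod 203)
9^2 ≡ 9^2 = 81 ≡ 81 (mod 203)
9^4 ≡ 81^2 = 6561 ≡ 65 (mod 203)
9^8 ≡ 65^2 = 4225 ≡ 165 (mod 203)
9^16 ≡ 165^2 = 27225 ≡ 23 (mod 203)
9^32 ≡ 23^2 = 529 ≡ 123 (mod 203)
9^64 ≡ 123^2 = 15129 ≡ 107 (mod 203)
101 = 64 + 32 + 4 + 1 in binary powers of 2.
So 9^101 ≡ 107 · 123 · 65 · 9 ≡ 4 (mod 203).
Squaring chain: 4; never reaches −1, so base 9 is a Miller–Rabin witness that 203 is composite.

4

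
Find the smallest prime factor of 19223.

19223 is odd.
Digit sum 17, not divisible by 3.
Ends in 3: not divisible by 5.
7: 19223 = 7·2746 + 1
11: 19223 = 11·1747 + 6
13: 19223 = 13·1478 + 9
17: 19223 = 17·1130 + 13
19: 19223 = 19·1011 + 14
23: 19223 = 23·835 + 18
29: 19223 = 29·662 + 25
31: 19223 = 31·620 + 3
37: 19223 = 37·519 + 20
41: 19223 = 41·468 + 35
43: 19223 = 43·447 + 2
47: 19223 = 47·409

47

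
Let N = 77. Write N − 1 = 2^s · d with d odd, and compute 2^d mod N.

77 − 1 = 76 = 2^2 · 19, so d = 19.
2^1 ≡ 2 (mod 77)
2^2 ≡ 2^2 = 4 ≡ 4 (mod 77)
2^4 ≡ 4^2 = 16 ≡ 16 (mod 77)
2^8 ≡ 16^2 = 256 ≡ 25 (mod 77)
2^16 ≡ 25^2 = 625 ≡ 9 (mod 77)
19 = 16 + 2 + 1 in binary powers of 2.
So 2^19 ≡ 9 · 4 · 2 ≡ 72 (mod 77).
Squaring chain: 72 → 25; never reaches −1, so base 2 is a Miller–Rabin witness that 77 is composite.

72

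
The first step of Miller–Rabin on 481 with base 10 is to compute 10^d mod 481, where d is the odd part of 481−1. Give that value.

38

481 − 1 = 480 = 2^5 · 15, so d = 15.
10^1 ≡ 10 (mod 481)
10^2 ≡ 10^2 = 100 ≡ 100 (mod 481)
10^4 ≡ 100^2 = 10000 ≡ 380 (mod 481)
10^8 ≡ 380^2 = 144400 ≡ 100 (mod 481)
15 = 8 + 4 + 2 + 1 in binary powers of 2.
So 10^15 ≡ 100 · 380 · 100 · 10 ≡ 38 (mod 481).
Squaring chain: 38 → 1 → 1 → 1 → 1; never reaches −1, so base 10 is a Miller–Rabin witness that 481 is composite.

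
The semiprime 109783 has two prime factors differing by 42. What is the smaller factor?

311

Since p = q + 42, we have 109783 = q(q + 42), so q² + 42q − 109783 = 0.
Discriminant: 42² + 4·109783 = 1764 + 439132 = 440896; √440896 = 664.
q = (−42 + 664)/2 = 311, and p = q + 42 = 353.
Check: 311 · 353 = 109783.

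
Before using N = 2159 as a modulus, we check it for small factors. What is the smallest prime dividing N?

17

2159 is odd.
Digit sum 17, not divisible by 3.
Ends in 9: not divisible by 5.
7: 2159 = 7·308 + 3
11: 2159 = 11·196 + 3
13: 2159 = 13·166 + 1
17: 2159 = 17·127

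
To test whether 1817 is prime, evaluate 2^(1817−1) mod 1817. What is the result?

2^1 ≡ 2 (mod 1817)
2^2 ≡ 2^2 = 4 ≡ 4 (mod 1817)
2^4 ≡ 4^2 = 16 ≡ 16 (mod 1817)
2^8 ≡ 16^2 = 256 ≡ 256 (mod 1817)
2^16 ≡ 256^2 = 65536 ≡ 124 (mod 1817)
2^32 ≡ 124^2 = 15376 ≡ 840 (mod 1817)
2^64 ≡ 840^2 = 705600 ≡ 604 (mod 1817)
2^128 ≡ 604^2 = 364816 ≡ 1416 (mod 1817)
2^256 ≡ 1416^2 = 2005056 ≡ 905 (mod 1817)
2^512 ≡ 905^2 = 819025 ≡ 1375 (mod 1817)
2^1024 ≡ 1375^2 = 1890625 ≡ 945 (mod 1817)
1816 = 1024 + 512 + 256 + 16 + 8 in binary powers of 2.
So 2^1816 ≡ 945 · 1375 · 905 · 124 · 256 ≡ 1221 (mod 1817).
Since 1221 ≠ 1, base 2 is a Fermat witness: 1817 is composite.

1221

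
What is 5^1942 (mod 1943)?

5^1 ≡ 5 (mod 1943)
5^2 ≡ 5^2 = 25 ≡ 25 (mod 1943)
5^4 ≡ 25^2 = 625 ≡ 625 (mod 1943)
5^8 ≡ 625^2 = 390625 ≡ 82 (mod 1943)
5^16 ≡ 82^2 = 6724 ≡ 895 (mod 1943)
5^32 ≡ 895^2 = 801025 ≡ 509 (mod 1943)
5^64 ≡ 509^2 = 259081 ≡ 662 (mod 1943)
5^128 ≡ 662^2 = 438244 ≡ 1069 (mod 1943)
5^256 ≡ 1069^2 = 1142761 ≡ 277 (mod 1943)
5^512 ≡ 277^2 = 76729 ≡ 952 (mod 1943)
5^1024 ≡ 952^2 = 906304 ≡ 866 (mod 1943)
1942 = 1024 + 512 + 256 + 128 + 16 + 4 + 2 in binary powers of 2.
So 5^1942 ≡ 866 · 952 · 277 · 1069 · 895 · 625 · 25 ≡ 1354 (mod 1943).
Since 1354 ≠ 1, base 5 is a Fermat witness: 1943 is composite.

1354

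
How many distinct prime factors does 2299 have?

2

2299 = 11^2 · 19
2299 = 11^2 · 19, which has 2 distinct prime factors.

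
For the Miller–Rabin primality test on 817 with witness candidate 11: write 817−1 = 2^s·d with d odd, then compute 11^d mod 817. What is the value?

723

817 − 1 = 816 = 2^4 · 51, so d = 51.
11^1 ≡ 11 (mod 817)
11^2 ≡ 11^2 = 121 ≡ 121 (mod 817)
11^4 ≡ 121^2 = 14641 ≡ 752 (mod 817)
11^8 ≡ 752^2 = 565504 ≡ 140 (mod 817)
11^16 ≡ 140^2 = 19600 ≡ 809 (mod 817)
11^32 ≡ 809^2 = 654481 ≡ 64 (mod 817)
51 = 32 + 16 + 2 + 1 in binary powers of 2.
So 11^51 ≡ 64 · 809 · 121 · 11 ≡ 723 (mod 817).
Squaring chain: 723 → 666 → 742 → 723; never reaches −1, so base 11 is a Miller–Rabin witness that 817 is composite.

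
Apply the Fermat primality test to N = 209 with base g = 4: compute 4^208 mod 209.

4^1 ≡ 4 (mod 209)
4^2 ≡ 4^2 = 16 ≡ 16 (mod 209)
4^4 ≡ 16^2 = 256 ≡ 47 (mod 209)
4^8 ≡ 47^2 = 2209 ≡ 119 (mod 209)
4^16 ≡ 119^2 = 14161 ≡ 158 (mod 209)
4^32 ≡ 158^2 = 24964 ≡ 93 (mod 209)
4^64 ≡ 93^2 = 8649 ≡ 80 (mod 209)
4^128 ≡ 80^2 = 6400 ≡ 130 (mod 209)
208 = 128 + 64 + 16 in binary powers of 2.
So 4^208 ≡ 130 · 80 · 158 ≡ 42 (mod 209).
Since 42 ≠ 1, base 4 is a Fermat witness: 209 is composite.

42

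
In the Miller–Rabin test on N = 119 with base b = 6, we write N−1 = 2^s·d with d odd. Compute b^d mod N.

90

119 − 1 = 118 = 2^1 · 59, so d = 59.
6^1 ≡ 6 (mod 119)
6^2 ≡ 6^2 = 36 ≡ 36 (mod 119)
6^4 ≡ 36^2 = 1296 ≡ 106 (mod 119)
6^8 ≡ 106^2 = 11236 ≡ 50 (mod 119)
6^16 ≡ 50^2 = 2500 ≡ 1 (mod 119)
6^32 ≡ 1^2 = 1 ≡ 1 (mod 119)
59 = 32 + 16 + 8 + 2 + 1 in binary powers of 2.
So 6^59 ≡ 1 · 1 · 50 · 36 · 6 ≡ 90 (mod 119).
Squaring chain: 90; never reaches −1, so base 6 is a Miller–Rabin witness that 119 is composite.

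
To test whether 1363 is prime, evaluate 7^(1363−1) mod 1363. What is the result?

545

7^1 ≡ 7 (mod 1363)
7^2 ≡ 7^2 = 49 ≡ 49 (mod 1363)
7^4 ≡ 49^2 = 2401 ≡ 1038 (mod 1363)
7^8 ≡ 1038^2 = 1077444 ≡ 674 (mod 1363)
7^16 ≡ 674^2 = 454276 ≡ 397 (mod 1363)
7^32 ≡ 397^2 = 157609 ≡ 864 (mod 1363)
7^64 ≡ 864^2 = 746496 ≡ 935 (mod 1363)
7^128 ≡ 935^2 = 874225 ≡ 542 (mod 1363)
7^256 ≡ 542^2 = 293764 ≡ 719 (mod 1363)
7^512 ≡ 719^2 = 516961 ≡ 384 (mod 1363)
7^1024 ≡ 384^2 = 147456 ≡ 252 (mod 1363)
1362 = 1024 + 256 + 64 + 16 + 2 in binary powers of 2.
So 7^1362 ≡ 252 · 719 · 935 · 397 · 49 ≡ 545 (mod 1363).
Since 545 ≠ 1, base 7 is a Fermat witness: 1363 is composite.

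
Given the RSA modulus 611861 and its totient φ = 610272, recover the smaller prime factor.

653

φ(n) = (p−1)(q−1) = n − (p+q) + 1, so p + q = 611861 − 610272 + 1 = 1590.
p and q are the roots of t² − 1590t + 611861 = 0.
Discriminant: 1590² − 4·611861 = 2528100 − 2447444 = 80656; √80656 = 284.
q = (1590 − 284)/2 = 653, p = (1590 + 284)/2 = 937.
Check: 653 · 937 = 611861.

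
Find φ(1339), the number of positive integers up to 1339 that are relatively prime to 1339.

Factor: 1339 = 13 · 103.
φ(1339) = (13−1) · (103−1) = 12 · 102 = 1224.

1224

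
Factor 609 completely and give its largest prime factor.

29

609 = 3 · 203
203 = 7 · 29
29 is prime.
So 609 = 3 · 7 · 29; the largest prime factor is 29.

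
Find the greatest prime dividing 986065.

61

986065 = 5 · 197213
197213 = 53 · 3721
3721 = 61 · 61
61 = 61 · 1
So 986065 = 5 · 53 · 61^2; the largest prime factor is 61.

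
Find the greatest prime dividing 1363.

1363 = 29 · 47
47 is prime.
So 1363 = 29 · 47; the largest prime factor is 47.

47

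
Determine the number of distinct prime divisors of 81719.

4

81719 = 11 · 7429
7429 = 17 · 437
437 = 19 · 23
81719 = 11 · 17 · 19 · 23, which has 4 distinct prime factors.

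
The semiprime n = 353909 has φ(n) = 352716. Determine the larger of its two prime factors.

647

φ(n) = (p−1)(q−1) = n − (p+q) + 1, so p + q = 353909 − 352716 + 1 = 1194.
p and q are the roots of t² − 1194t + 353909 = 0.
Discriminant: 1194² − 4·353909 = 1425636 − 1415636 = 10000; √10000 = 100.
q = (1194 − 100)/2 = 547, p = (1194 + 100)/2 = 647.
Check: 547 · 647 = 353909.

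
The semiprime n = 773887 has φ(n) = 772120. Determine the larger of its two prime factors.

971

φ(n) = (p−1)(q−1) = n − (p+q) + 1, so p + q = 773887 − 772120 + 1 = 1768.
p and q are the roots of t² − 1768t + 773887 = 0.
Discriminant: 1768² − 4·773887 = 3125824 − 3095548 = 30276; √30276 = 174.
q = (1768 − 174)/2 = 797, p = (1768 + 174)/2 = 971.
Check: 797 · 971 = 773887.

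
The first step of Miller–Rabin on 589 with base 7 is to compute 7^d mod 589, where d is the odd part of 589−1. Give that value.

589 − 1 = 588 = 2^2 · 147, so d = 147.
7^1 ≡ 7 (mod 589)
7^2 ≡ 7^2 = 49 ≡ 49 (mod 589)
7^4 ≡ 49^2 = 2401 ≡ 45 (mod 589)
7^8 ≡ 45^2 = 2025 ≡ 258 (mod 589)
7^16 ≡ 258^2 = 66564 ≡ 7 (mod 589)
7^32 ≡ 7^2 = 49 ≡ 49 (mod 589)
7^64 ≡ 49^2 = 2401 ≡ 45 (mod 589)
7^128 ≡ 45^2 = 2025 ≡ 258 (mod 589)
147 = 128 + 16 + 2 + 1 in binary powers of 2.
So 7^147 ≡ 258 · 7 · 49 · 7 ≡ 419 (mod 589).
Squaring chain: 419 → 39; never reaches −1, so base 7 is a Miller–Rabin witness that 589 is composite.

419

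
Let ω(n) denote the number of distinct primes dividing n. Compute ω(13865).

3

13865 = 5 · 2773
2773 = 47 · 59
13865 = 5 · 47 · 59, which has 3 distinct prime factors.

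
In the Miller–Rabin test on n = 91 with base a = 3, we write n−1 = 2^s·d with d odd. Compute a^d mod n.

91 − 1 = 90 = 2^1 · 45, so d = 45.
3^1 ≡ 3 (mod 91)
3^2 ≡ 3^2 = 9 ≡ 9 (mod 91)
3^4 ≡ 9^2 = 81 ≡ 81 (mod 91)
3^8 ≡ 81^2 = 6561 ≡ 9 (mod 91)
3^16 ≡ 9^2 = 81 ≡ 81 (mod 91)
3^32 ≡ 81^2 = 6561 ≡ 9 (mod 91)
45 = 32 + 8 + 4 + 1 in binary powers of 2.
So 3^45 ≡ 9 · 9 · 81 · 3 ≡ 27 (mod 91).
Squaring chain: 27; never reaches −1, so base 3 is a Miller–Rabin witness that 91 is composite.

27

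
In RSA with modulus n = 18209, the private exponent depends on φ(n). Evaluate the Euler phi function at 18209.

17940

Factor: 18209 = 131 · 139.
φ(18209) = (131−1) · (139−1) = 130 · 138 = 17940.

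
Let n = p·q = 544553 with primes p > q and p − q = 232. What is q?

Since p = q + 232, we have 544553 = q(q + 232), so q² + 232q − 544553 = 0.
Discriminant: 232² + 4·544553 = 53824 + 2178212 = 2232036; √2232036 = 1494.
q = (−232 + 1494)/2 = 631, and p = q + 232 = 863.
Check: 631 · 863 = 544553.

631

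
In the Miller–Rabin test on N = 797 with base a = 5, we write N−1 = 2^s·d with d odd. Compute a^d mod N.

797 − 1 = 796 = 2^2 · 199, so d = 199.
5^1 ≡ 5 (mod 797)
5^2 ≡ 5^2 = 25 ≡ 25 (mod 797)
5^4 ≡ 25^2 = 625 ≡ 625 (mod 797)
5^8 ≡ 625^2 = 390625 ≡ 95 (mod 797)
5^16 ≡ 95^2 = 9025 ≡ 258 (mod 797)
5^32 ≡ 258^2 = 66564 ≡ 413 (mod 797)
5^64 ≡ 413^2 = 170569 ≡ 11 (mod 797)
5^128 ≡ 11^2 = 121 ≡ 121 (mod 797)
199 = 128 + 64 + 4 + 2 + 1 in binary powers of 2.
So 5^199 ≡ 121 · 11 · 625 · 25 · 5 ≡ 582 (mod 797).
Squaring chain: 582 → 796; reaches −1, so base 5 does not prove 797 composite.

582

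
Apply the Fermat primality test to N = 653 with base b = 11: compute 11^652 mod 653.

11^1 ≡ 11 (mod 653)
11^2 ≡ 11^2 = 121 ≡ 121 (mod 653)
11^4 ≡ 121^2 = 14641 ≡ 275 (mod 653)
11^8 ≡ 275^2 = 75625 ≡ 530 (mod 653)
11^16 ≡ 530^2 = 280900 ≡ 110 (mod 653)
11^32 ≡ 110^2 = 12100 ≡ 346 (mod 653)
11^64 ≡ 346^2 = 119716 ≡ 217 (mod 653)
11^128 ≡ 217^2 = 47089 ≡ 73 (mod 653)
11^256 ≡ 73^2 = 5329 ≡ 105 (mod 653)
11^512 ≡ 105^2 = 11025 ≡ 577 (mod 653)
652 = 512 + 128 + 8 + 4 in binary powers of 2.
So 11^652 ≡ 577 · 73 · 530 · 275 ≡ 1 (mod 653).
Since the result is 1, base 11 gives no evidence that 653 is composite.

1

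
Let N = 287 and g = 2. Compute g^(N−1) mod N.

2^1 ≡ 2 (mod 287)
2^2 ≡ 2^2 = 4 ≡ 4 (mod 287)
2^4 ≡ 4^2 = 16 ≡ 16 (mod 287)
2^8 ≡ 16^2 = 256 ≡ 256 (mod 287)
2^16 ≡ 256^2 = 65536 ≡ 100 (mod 287)
2^32 ≡ 100^2 = 10000 ≡ 242 (mod 287)
2^64 ≡ 242^2 = 58564 ≡ 16 (mod 287)
2^128 ≡ 16^2 = 256 ≡ 256 (mod 287)
2^256 ≡ 256^2 = 65536 ≡ 100 (mod 287)
286 = 256 + 16 + 8 + 4 + 2 in binary powers of 2.
So 2^286 ≡ 100 · 100 · 256 · 16 · 4 ≡ 23 (mod 287).
Since 23 ≠ 1, base 2 is a Fermat witness: 287 is composite.

23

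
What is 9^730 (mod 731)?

9^1 ≡ 9 (mod 731)
9^2 ≡ 9^2 = 81 ≡ 81 (mod 731)
9^4 ≡ 81^2 = 6561 ≡ 713 (mod 731)
9^8 ≡ 713^2 = 508369 ≡ 324 (mod 731)
9^16 ≡ 324^2 = 104976 ≡ 443 (mod 731)
9^32 ≡ 443^2 = 196249 ≡ 341 (mod 731)
9^64 ≡ 341^2 = 116281 ≡ 52 (mod 731)
9^128 ≡ 52^2 = 2704 ≡ 511 (mod 731)
9^256 ≡ 511^2 = 261121 ≡ 154 (mod 731)
9^512 ≡ 154^2 = 23716 ≡ 324 (mod 731)
730 = 512 + 128 + 64 + 16 + 8 + 2 in binary powers of 2.
So 9^730 ≡ 324 · 511 · 52 · 443 · 324 · 81 ≡ 13 (mod 731).
Since 13 ≠ 1, base 9 is a Fermat witness: 731 is composite.

13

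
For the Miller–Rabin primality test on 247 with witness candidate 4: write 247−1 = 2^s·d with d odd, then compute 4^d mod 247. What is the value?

247 − 1 = 246 = 2^1 · 123, so d = 123.
4^1 ≡ 4 (mod 247)
4^2 ≡ 4^2 = 16 ≡ 16 (mod 247)
4^4 ≡ 16^2 = 256 ≡ 9 (mod 247)
4^8 ≡ 9^2 = 81 ≡ 81 (mod 247)
4^16 ≡ 81^2 = 6561 ≡ 139 (mod 247)
4^32 ≡ 139^2 = 19321 ≡ 55 (mod 247)
4^64 ≡ 55^2 = 3025 ≡ 61 (mod 247)
123 = 64 + 32 + 16 + 8 + 2 + 1 in binary powers of 2.
So 4^123 ≡ 61 · 55 · 139 · 81 · 16 · 4 ≡ 220 (mod 247).
Squaring chain: 220; never reaches −1, so base 4 is a Miller–Rabin witness that 247 is composite.

220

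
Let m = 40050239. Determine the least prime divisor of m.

40050239 is odd.
Digit sum 23, not divisible by 3.
Ends in 9: not divisible by 5.
7: 40050239 = 7·5721462 + 5
11: 40050239 = 11·3640930 + 9
13: 40050239 = 13·3080787 + 8
17: 40050239 = 17·2355896 + 7
19: 40050239 = 19·2107907 + 6
23: 40050239 = 23·1741314 + 17
29: 40050239 = 29·1381042 + 21
31: 40050239 = 31·1291943 + 6
37: 40050239 = 37·1082438 + 33
41: 40050239 = 41·976835 + 4
43: 40050239 = 43·931400 + 39
47: 40050239 = 47·852132 + 35
53: 40050239 = 53·755664 + 47
59: 40050239 = 59·678817 + 36
61: 40050239 = 61·656561 + 18
67: 40050239 = 67·597764 + 51
71: 40050239 = 71·564087 + 62
73: 40050239 = 73·548633 + 30
79: 40050239 = 79·506965 + 4
83: 40050239 = 83·482533

83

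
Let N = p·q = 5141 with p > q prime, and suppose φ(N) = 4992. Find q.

53

φ(n) = (p−1)(q−1) = n − (p+q) + 1, so p + q = 5141 − 4992 + 1 = 150.
p and q are the roots of t² − 150t + 5141 = 0.
Discriminant: 150² − 4·5141 = 22500 − 20564 = 1936; √1936 = 44.
q = (150 − 44)/2 = 53, p = (150 + 44)/2 = 97.
Check: 53 · 97 = 5141.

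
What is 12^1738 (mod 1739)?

12^1 ≡ 12 (mod 1739)
12^2 ≡ 12^2 = 144 ≡ 144 (mod 1739)
12^4 ≡ 144^2 = 20736 ≡ 1607 (mod 1739)
12^8 ≡ 1607^2 = 2582449 ≡ 34 (mod 1739)
12^16 ≡ 34^2 = 1156 ≡ 1156 (mod 1739)
12^32 ≡ 1156^2 = 1336336 ≡ 784 (mod 1739)
12^64 ≡ 784^2 = 614656 ≡ 789 (mod 1739)
12^128 ≡ 789^2 = 622521 ≡ 1698 (mod 1739)
12^256 ≡ 1698^2 = 2883204 ≡ 1681 (mod 1739)
12^512 ≡ 1681^2 = 2825761 ≡ 1625 (mod 1739)
12^1024 ≡ 1625^2 = 2640625 ≡ 823 (mod 1739)
1738 = 1024 + 512 + 128 + 64 + 8 + 2 in binary powers of 2.
So 12^1738 ≡ 823 · 1625 · 1698 · 789 · 34 · 144 ≡ 382 (mod 1739).
Since 382 ≠ 1, base 12 is a Fermat witness: 1739 is composite.

382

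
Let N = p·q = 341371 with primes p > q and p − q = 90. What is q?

541

Since p = q + 90, we have 341371 = q(q + 90), so q² + 90q − 341371 = 0.
Discriminant: 90² + 4·341371 = 8100 + 1365484 = 1373584; √1373584 = 1172.
q = (−90 + 1172)/2 = 541, and p = q + 90 = 631.
Check: 541 · 631 = 341371.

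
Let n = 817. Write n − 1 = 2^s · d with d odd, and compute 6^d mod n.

817 − 1 = 816 = 2^4 · 51, so d = 51.
6^1 ≡ 6 (mod 817)
6^2 ≡ 6^2 = 36 ≡ 36 (mod 817)
6^4 ≡ 36^2 = 1296 ≡ 479 (mod 817)
6^8 ≡ 479^2 = 229441 ≡ 681 (mod 817)
6^16 ≡ 681^2 = 463761 ≡ 522 (mod 817)
6^32 ≡ 522^2 = 272484 ≡ 423 (mod 817)
51 = 32 + 16 + 2 + 1 in binary powers of 2.
So 6^51 ≡ 423 · 522 · 36 · 6 ≡ 87 (mod 817).
Squaring chain: 87 → 216 → 87 → 216; never reaches −1, so base 6 is a Miller–Rabin witness that 817 is composite.

87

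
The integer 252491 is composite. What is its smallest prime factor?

19

252491 is odd.
Digit sum 23, not divisible by 3.
Ends in 1: not divisible by 5.
7: 252491 = 7·36070 + 1
11: 252491 = 11·22953 + 8
13: 252491 = 13·19422 + 5
17: 252491 = 17·14852 + 7
19: 252491 = 19·13289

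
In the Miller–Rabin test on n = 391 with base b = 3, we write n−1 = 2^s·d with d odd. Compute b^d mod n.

282

391 − 1 = 390 = 2^1 · 195, so d = 195.
3^1 ≡ 3 (mod 391)
3^2 ≡ 3^2 = 9 ≡ 9 (mod 391)
3^4 ≡ 9^2 = 81 ≡ 81 (mod 391)
3^8 ≡ 81^2 = 6561 ≡ 305 (mod 391)
3^16 ≡ 305^2 = 93025 ≡ 358 (mod 391)
3^32 ≡ 358^2 = 128164 ≡ 307 (mod 391)
3^64 ≡ 307^2 = 94249 ≡ 18 (mod 391)
3^128 ≡ 18^2 = 324 ≡ 324 (mod 391)
195 = 128 + 64 + 2 + 1 in binary powers of 2.
So 3^195 ≡ 324 · 18 · 9 · 3 ≡ 282 (mod 391).
Squaring chain: 282; never reaches −1, so base 3 is a Miller–Rabin witness that 391 is composite.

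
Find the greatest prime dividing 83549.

67

83549 = 29 · 2881
2881 = 43 · 67
67 is prime.
So 83549 = 29 · 43 · 67; the largest prime factor is 67.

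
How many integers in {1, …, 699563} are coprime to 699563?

Factor: 699563 = 59 · 71 · 167.
φ(699563) = (59−1) · (71−1) · (167−1) = 58 · 70 · 166 = 673960.

673960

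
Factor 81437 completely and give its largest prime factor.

81437 = 31 · 2627
2627 = 37 · 71
71 is prime.
So 81437 = 31 · 37 · 71; the largest prime factor is 71.

71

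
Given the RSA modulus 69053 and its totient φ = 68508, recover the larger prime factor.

φ(n) = (p−1)(q−1) = n − (p+q) + 1, so p + q = 69053 − 68508 + 1 = 546.
p and q are the roots of t² − 546t + 69053 = 0.
Discriminant: 546² − 4·69053 = 298116 − 276212 = 21904; √21904 = 148.
q = (546 − 148)/2 = 199, p = (546 + 148)/2 = 347.
Check: 199 · 347 = 69053.

347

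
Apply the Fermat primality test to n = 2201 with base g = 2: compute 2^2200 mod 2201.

1582

2^1 ≡ 2 (mod 2201)
2^2 ≡ 2^2 = 4 ≡ 4 (mod 2201)
2^4 ≡ 4^2 = 16 ≡ 16 (mod 2201)
2^8 ≡ 16^2 = 256 ≡ 256 (mod 2201)
2^16 ≡ 256^2 = 65536 ≡ 1707 (mod 2201)
2^32 ≡ 1707^2 = 2913849 ≡ 1926 (mod 2201)
2^64 ≡ 1926^2 = 3709476 ≡ 791 (mod 2201)
2^128 ≡ 791^2 = 625681 ≡ 597 (mod 2201)
2^256 ≡ 597^2 = 356409 ≡ 2048 (mod 2201)
2^512 ≡ 2048^2 = 4194304 ≡ 1399 (mod 2201)
2^1024 ≡ 1399^2 = 1957201 ≡ 512 (mod 2201)
2^2048 ≡ 512^2 = 262144 ≡ 225 (mod 2201)
2200 = 2048 + 128 + 16 + 8 in binary powers of 2.
So 2^2200 ≡ 225 · 597 · 1707 · 256 ≡ 1582 (mod 2201).
Since 1582 ≠ 1, base 2 is a Fermat witness: 2201 is composite.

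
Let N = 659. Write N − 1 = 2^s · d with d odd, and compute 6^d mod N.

658

659 − 1 = 658 = 2^1 · 329, so d = 329.
6^1 ≡ 6 (mod 659)
6^2 ≡ 6^2 = 36 ≡ 36 (mod 659)
6^4 ≡ 36^2 = 1296 ≡ 637 (mod 659)
6^8 ≡ 637^2 = 405769 ≡ 484 (mod 659)
6^16 ≡ 484^2 = 234256 ≡ 311 (mod 659)
6^32 ≡ 311^2 = 96721 ≡ 507 (mod 659)
6^64 ≡ 507^2 = 257049 ≡ 39 (mod 659)
6^128 ≡ 39^2 = 1521 ≡ 203 (mod 659)
6^256 ≡ 203^2 = 41209 ≡ 351 (mod 659)
329 = 256 + 64 + 8 + 1 in binary powers of 2.
So 6^329 ≡ 351 · 39 · 484 · 6 ≡ 658 (mod 659).
Since 6^d ≡ 658 (mod 659), base 6 does not prove 659 composite.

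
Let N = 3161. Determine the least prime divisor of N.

29

3161 is odd.
Digit sum 11, not divisible by 3.
Ends in 1: not divisible by 5.
7: 3161 = 7·451 + 4
11: 3161 = 11·287 + 4
13: 3161 = 13·243 + 2
17: 3161 = 17·185 + 16
19: 3161 = 19·166 + 7
23: 3161 = 23·137 + 10
29: 3161 = 29·109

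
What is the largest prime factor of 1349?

1349 = 19 · 71
71 is prime.
So 1349 = 19 · 71; the largest prime factor is 71.

71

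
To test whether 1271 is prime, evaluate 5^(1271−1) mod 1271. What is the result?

532

5^1 ≡ 5 (mod 1271)
5^2 ≡ 5^2 = 25 ≡ 25 (mod 1271)
5^4 ≡ 25^2 = 625 ≡ 625 (mod 1271)
5^8 ≡ 625^2 = 390625 ≡ 428 (mod 1271)
5^16 ≡ 428^2 = 183184 ≡ 160 (mod 1271)
5^32 ≡ 160^2 = 25600 ≡ 180 (mod 1271)
5^64 ≡ 180^2 = 32400 ≡ 625 (mod 1271)
5^128 ≡ 625^2 = 390625 ≡ 428 (mod 1271)
5^256 ≡ 428^2 = 183184 ≡ 160 (mod 1271)
5^512 ≡ 160^2 = 25600 ≡ 180 (mod 1271)
5^1024 ≡ 180^2 = 32400 ≡ 625 (mod 1271)
1270 = 1024 + 128 + 64 + 32 + 16 + 4 + 2 in binary powers of 2.
So 5^1270 ≡ 625 · 428 · 625 · 180 · 160 · 625 · 25 ≡ 532 (mod 1271).
Since 532 ≠ 1, base 5 is a Fermat witness: 1271 is composite.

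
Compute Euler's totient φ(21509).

Factor: 21509 = 137 · 157.
φ(21509) = (137−1) · (157−1) = 136 · 156 = 21216.

21216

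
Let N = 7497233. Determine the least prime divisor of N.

67

7497233 is odd.
Digit sum 35, not divisible by 3.
Ends in 3: not divisible by 5.
7: 7497233 = 7·1071033 + 2
11: 7497233 = 11·681566 + 7
13: 7497233 = 13·576710 + 3
17: 7497233 = 17·441013 + 12
19: 7497233 = 19·394591 + 4
23: 7497233 = 23·325966 + 15
29: 7497233 = 29·258525 + 8
31: 7497233 = 31·241846 + 7
37: 7497233 = 37·202627 + 34
41: 7497233 = 41·182859 + 14
43: 7497233 = 43·174354 + 11
47: 7497233 = 47·159515 + 28
53: 7497233 = 53·141457 + 12
59: 7497233 = 59·127071 + 44
61: 7497233 = 61·122905 + 28
67: 7497233 = 67·111899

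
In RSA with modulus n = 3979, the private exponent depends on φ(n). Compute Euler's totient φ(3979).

Factor: 3979 = 23 · 173.
φ(3979) = (23−1) · (173−1) = 22 · 172 = 3784.

3784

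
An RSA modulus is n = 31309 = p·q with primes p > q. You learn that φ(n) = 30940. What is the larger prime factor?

φ(n) = (p−1)(q−1) = n − (p+q) + 1, so p + q = 31309 − 30940 + 1 = 370.
p and q are the roots of t² − 370t + 31309 = 0.
Discriminant: 370² − 4·31309 = 136900 − 125236 = 11664; √11664 = 108.
q = (370 − 108)/2 = 131, p = (370 + 108)/2 = 239.
Check: 131 · 239 = 31309.

239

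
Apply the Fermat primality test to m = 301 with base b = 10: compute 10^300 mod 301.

78

10^1 ≡ 10 (mod 301)
10^2 ≡ 10^2 = 100 ≡ 100 (mod 301)
10^4 ≡ 100^2 = 10000 ≡ 67 (mod 301)
10^8 ≡ 67^2 = 4489 ≡ 275 (mod 301)
10^16 ≡ 275^2 = 75625 ≡ 74 (mod 301)
10^32 ≡ 74^2 = 5476 ≡ 58 (mod 301)
10^64 ≡ 58^2 = 3364 ≡ 53 (mod 301)
10^128 ≡ 53^2 = 2809 ≡ 100 (mod 301)
10^256 ≡ 100^2 = 10000 ≡ 67 (mod 301)
300 = 256 + 32 + 8 + 4 in binary powers of 2.
So 10^300 ≡ 67 · 58 · 275 · 67 ≡ 78 (mod 301).
Since 78 ≠ 1, base 10 is a Fermat witness: 301 is composite.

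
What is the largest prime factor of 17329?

43

17329 = 13 · 1333
1333 = 31 · 43
43 is prime.
So 17329 = 13 · 31 · 43; the largest prime factor is 43.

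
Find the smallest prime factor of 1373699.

1373699 is odd.
Digit sum 38, not divisible by 3.
Ends in 9: not divisible by 5.
7: 1373699 = 7·196242 + 5
11: 1373699 = 11·124881 + 8
13: 1373699 = 13·105669 + 2
17: 1373699 = 17·80805 + 14
19: 1373699 = 19·72299 + 18
23: 1373699 = 23·59726 + 1
29: 1373699 = 29·47368 + 27
31: 1373699 = 31·44312 + 27
37: 1373699 = 37·37127

37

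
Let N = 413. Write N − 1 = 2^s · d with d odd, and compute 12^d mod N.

413 − 1 = 412 = 2^2 · 103, so d = 103.
12^1 ≡ 12 (mod 413)
12^2 ≡ 12^2 = 144 ≡ 144 (mod 413)
12^4 ≡ 144^2 = 20736 ≡ 86 (mod 413)
12^8 ≡ 86^2 = 7396 ≡ 375 (mod 413)
12^16 ≡ 375^2 = 140625 ≡ 205 (mod 413)
12^32 ≡ 205^2 = 42025 ≡ 312 (mod 413)
12^64 ≡ 312^2 = 97344 ≡ 289 (mod 413)
103 = 64 + 32 + 4 + 2 + 1 in binary powers of 2.
So 12^103 ≡ 289 · 312 · 86 · 144 · 12 ≡ 264 (mod 413).
Squaring chain: 264 → 312; never reaches −1, so base 12 is a Miller–Rabin witness that 413 is composite.

264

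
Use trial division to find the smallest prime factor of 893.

19

893 is odd.
Digit sum 20, not divisible by 3.
Ends in 3: not divisible by 5.
7: 893 = 7·127 + 4
11: 893 = 11·81 + 2
13: 893 = 13·68 + 9
17: 893 = 17·52 + 9
19: 893 = 19·47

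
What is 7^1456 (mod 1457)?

1278

7^1 ≡ 7 (mod 1457)
7^2 ≡ 7^2 = 49 ≡ 49 (mod 1457)
7^4 ≡ 49^2 = 2401 ≡ 944 (mod 1457)
7^8 ≡ 944^2 = 891136 ≡ 909 (mod 1457)
7^16 ≡ 909^2 = 826281 ≡ 162 (mod 1457)
7^32 ≡ 162^2 = 26244 ≡ 18 (mod 1457)
7^64 ≡ 18^2 = 324 ≡ 324 (mod 1457)
7^128 ≡ 324^2 = 104976 ≡ 72 (mod 1457)
7^256 ≡ 72^2 = 5184 ≡ 813 (mod 1457)
7^512 ≡ 813^2 = 660969 ≡ 948 (mod 1457)
7^1024 ≡ 948^2 = 898704 ≡ 1192 (mod 1457)
1456 = 1024 + 256 + 128 + 32 + 16 in binary powers of 2.
So 7^1456 ≡ 1192 · 813 · 72 · 18 · 162 ≡ 1278 (mod 1457).
Since 1278 ≠ 1, base 7 is a Fermat witness: 1457 is composite.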